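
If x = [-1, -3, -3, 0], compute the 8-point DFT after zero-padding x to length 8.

Original 4-point DFT: [-7, 2+3i, -1, 2-3i]
Zero-padded 8-point DFT provides frequency interpolation.

DFT_8([x, 0, ...]) = [-7, -3.1213+5.1213i, 2+3i, 1.1213-0.8787i, -1, 1.1213+0.8787i, 2-3i, -3.1213-5.1213i]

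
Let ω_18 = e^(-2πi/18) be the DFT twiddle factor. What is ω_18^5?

ω_18^5 = e^(-2πi·5/18)
= cos(-2π·5/18) + i·sin(-2π·5/18)
= cos(-10π/18) + i·sin(-10π/18)

ω_18^5 = cos(-10π/18) + i·sin(-10π/18) = -0.1736-0.9848i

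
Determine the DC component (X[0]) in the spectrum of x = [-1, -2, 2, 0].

X[0] = Σ(n=0 to 3) x[n] · ω_4^0 = Σ x[n]
= (-1) + (-2) + (2) + (0)

X[0] = -1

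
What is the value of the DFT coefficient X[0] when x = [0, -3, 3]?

X[0] = Σ(n=0 to 2) x[n] · ω_3^0 = Σ x[n]
= (0) + (-3) + (3)

X[0] = 0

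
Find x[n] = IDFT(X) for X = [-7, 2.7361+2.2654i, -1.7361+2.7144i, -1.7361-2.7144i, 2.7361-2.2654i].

x[n] = (1/5) Σ(k=0 to 4) X[k] · e^(2πikn/5)

Computing each x[n]:
x[0] = -1
x[1] = -2
x[2] = -2
x[3] = -3
x[4] = 1

x = [-1, -2, -2, -3, 1]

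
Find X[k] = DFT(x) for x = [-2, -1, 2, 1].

X[k] = Σ(n=0 to 3) x[n] · ω_4^(nk)
where ω_4 = e^(-2πi/4)

Computing each X[k]:
X[0] = 0
X[1] = -4+2i
X[2] = 0
X[3] = -4-2i

X = [0, -4+2i, 0, -4-2i]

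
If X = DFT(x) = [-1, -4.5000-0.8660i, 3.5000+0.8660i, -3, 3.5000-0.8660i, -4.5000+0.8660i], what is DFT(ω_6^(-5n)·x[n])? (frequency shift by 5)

Modulation property: DFT(ω_6^(-5n)·x[n]) = X[(k-5) mod 6], so circularly shift X by 5 positions.

X[k-5] = [-4.5000-0.8660i, 3.5000+0.8660i, -3, 3.5000-0.8660i, -4.5000+0.8660i, -1]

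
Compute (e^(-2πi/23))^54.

Since ω_23^23 = 1, powers reduce modulo 23.
54 mod 23 = 8
So ω_23^54 = ω_23^8 = e^(-2πi·8/23)

ω_23^54 = ω_23^8 = -0.5767-0.8170i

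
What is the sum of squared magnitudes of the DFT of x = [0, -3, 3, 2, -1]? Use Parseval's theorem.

Parseval: Σ|x[n]|² = (1/N)Σ|X[k]|², so Σ|X[k]|² = N·Σ|x[n]|² = 5·23.0000

Σ|X[k]|² = N·Σ|x[n]|² = 5·23.0000 = 115.0000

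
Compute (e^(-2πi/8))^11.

Since ω_8^8 = 1, powers reduce modulo 8.
11 mod 8 = 3
So ω_8^11 = ω_8^3 = e^(-2πi·3/8)

ω_8^11 = ω_8^3 = -0.7071-0.7071i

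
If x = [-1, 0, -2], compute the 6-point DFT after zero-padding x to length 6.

Original 3-point DFT: [-3, -1.7321i, 1.7321i]
Zero-padded 6-point DFT provides frequency interpolation.

DFT_6([x, 0, ...]) = [-3, 1.7321i, -1.7321i, -3, 1.7321i, -1.7321i]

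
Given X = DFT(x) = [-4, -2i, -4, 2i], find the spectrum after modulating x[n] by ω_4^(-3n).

Modulation property: DFT(ω_4^(-3n)·x[n]) = X[(k-3) mod 4], so circularly shift X by 3 positions.

X[k-3] = [-2i, -4, 2i, -4]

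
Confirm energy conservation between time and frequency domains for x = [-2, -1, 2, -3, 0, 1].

Time domain:
Σ|x[n]|² = |-2|² + |-1|² + |2|² + |-3|² + |0|² + |1|² = 19.0000

Frequency domain:
(1/6)Σ|X[k]|² = (1/6)(|-3|² + |0|² + |-6.0000+3.4641i|² + |3|² + |-6.0000-3.4641i|² + |0|²) = (1/6)·114.0000 = 19.0000

Both sides agree, confirming Parseval's theorem.

Σ|x[n]|² = (1/N)Σ|X[k]|² = 19.0000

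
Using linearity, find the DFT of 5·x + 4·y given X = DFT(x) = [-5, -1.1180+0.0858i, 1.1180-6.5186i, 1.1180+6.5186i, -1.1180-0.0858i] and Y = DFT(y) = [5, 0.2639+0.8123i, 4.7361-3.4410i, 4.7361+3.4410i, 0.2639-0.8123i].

By linearity: DFT(5x + 4y) = 5·DFT(x) + 4·DFT(y)
= 5·[-5, -1.1180+0.0858i, 1.1180-6.5186i, 1.1180+6.5186i, -1.1180-0.0858i] + 4·[5, 0.2639+0.8123i, 4.7361-3.4410i, 4.7361+3.4410i, 0.2639-0.8123i]

Computing element-wise:
Z[0] = 5·(-5) + 4·(5) = -5
Z[1] = 5·(-1.1180+0.0858i) + 4·(0.2639+0.8123i) = -4.5344+3.6782i
Z[2] = 5·(1.1180-6.5186i) + 4·(4.7361-3.4410i) = 24.5344-46.3570i
Z[3] = 5·(1.1180+6.5186i) + 4·(4.7361+3.4410i) = 24.5344+46.3570i
Z[4] = 5·(-1.1180-0.0858i) + 4·(0.2639-0.8123i) = -4.5344-3.6782i

DFT(5x + 4y) = 5·X + 4·Y = [-5, -4.5344+3.6782i, 24.5344-46.3570i, 24.5344+46.3570i, -4.5344-3.6782i]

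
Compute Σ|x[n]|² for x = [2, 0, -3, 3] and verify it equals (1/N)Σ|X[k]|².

Time domain:
Σ|x[n]|² = |2|² + |0|² + |-3|² + |3|² = 22.0000

Frequency domain:
(1/4)Σ|X[k]|² = (1/4)(|2|² + |5+3i|² + |-4|² + |5-3i|²) = (1/4)·88.0000 = 22.0000

Both sides agree, confirming Parseval's theorem.

Σ|x[n]|² = (1/N)Σ|X[k]|² = 22.0000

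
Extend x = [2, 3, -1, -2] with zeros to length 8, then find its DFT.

Original 4-point DFT: [2, 3-5i, 0, 3+5i]
Zero-padded 8-point DFT provides frequency interpolation.

DFT_8([x, 0, ...]) = [2, 5.5355+0.2929i, 3-5i, -1.5355-1.7071i, 0, -1.5355+1.7071i, 3+5i, 5.5355-0.2929i]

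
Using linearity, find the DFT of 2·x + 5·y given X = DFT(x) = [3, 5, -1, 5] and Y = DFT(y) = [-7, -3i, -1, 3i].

By linearity: DFT(2x + 5y) = 2·DFT(x) + 5·DFT(y)
= 2·[3, 5, -1, 5] + 5·[-7, -3i, -1, 3i]

Computing element-wise:
Z[0] = 2·(3) + 5·(-7) = -29
Z[1] = 2·(5) + 5·(-3i) = 10-15i
Z[2] = 2·(-1) + 5·(-1) = -7
Z[3] = 2·(5) + 5·(3i) = 10+15i

DFT(2x + 5y) = 2·X + 5·Y = [-29, 10-15i, -7, 10+15i]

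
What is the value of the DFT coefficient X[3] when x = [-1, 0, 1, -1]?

X[3] = Σ(n=0 to 3) x[n] · ω_4^(3n) where ω_4 = e^(-2πi/4)
= (-1)·ω_4^0 + (0)·ω_4^3 + (1)·ω_4^6 + (-1)·ω_4^9

X[3] = -2+1i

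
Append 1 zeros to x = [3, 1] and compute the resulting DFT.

Original 2-point DFT: [4, 2]
Zero-padded 3-point DFT provides frequency interpolation.

DFT_3([x, 0, ...]) = [4, 2.5000-0.8660i, 2.5000+0.8660i]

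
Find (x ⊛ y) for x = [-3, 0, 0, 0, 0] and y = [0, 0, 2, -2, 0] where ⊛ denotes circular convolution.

(x ⊛ y)[n] = Σ(m=0 to 4) x[m] · y[(n-m) mod 5]

Computing each output sample:
(x ⊛ y)[0] = 0
(x ⊛ y)[1] = 0
(x ⊛ y)[2] = -6
(x ⊛ y)[3] = 6
(x ⊛ y)[4] = 0

x ⊛ y = [0, 0, -6, 6, 0]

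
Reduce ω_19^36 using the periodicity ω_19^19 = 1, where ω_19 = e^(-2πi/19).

Since ω_19^19 = 1, powers reduce modulo 19.
36 mod 19 = 17
So ω_19^36 = ω_19^17 = e^(-2πi·17/19)

ω_19^36 = ω_19^17 = 0.7891+0.6142i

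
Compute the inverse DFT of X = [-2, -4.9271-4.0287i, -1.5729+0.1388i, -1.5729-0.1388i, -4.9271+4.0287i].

x[n] = (1/5) Σ(k=0 to 4) X[k] · e^(2πikn/5)

Computing each x[n]:
x[0] = -3
x[1] = 1
x[2] = 2
x[3] = 0
x[4] = -2

x = [-3, 1, 2, 0, -2]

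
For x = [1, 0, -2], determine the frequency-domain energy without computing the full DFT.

Parseval: Σ|x[n]|² = (1/N)Σ|X[k]|², so Σ|X[k]|² = N·Σ|x[n]|² = 3·5.0000

Σ|X[k]|² = N·Σ|x[n]|² = 3·5.0000 = 15.0000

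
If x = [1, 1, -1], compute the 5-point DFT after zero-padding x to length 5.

Original 3-point DFT: [1, 1.0000-1.7321i, 1.0000+1.7321i]
Zero-padded 5-point DFT provides frequency interpolation.

DFT_5([x, 0, ...]) = [1, 2.1180-0.3633i, -0.1180-1.5388i, -0.1180+1.5388i, 2.1180+0.3633i]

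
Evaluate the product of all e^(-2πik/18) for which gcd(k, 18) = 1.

The primitive 18th roots of unity are ω_18^k for k coprime to 18: k ∈ {1, 5, 7, 11, 13, 17}
Their product equals the constant term of the cyclotomic polynomial Φ_18(x) up to sign.
For n ≥ 3, the product of all primitive nth roots of unity is 1. (For n=1 it is 1; for n=2 it is -1.)

1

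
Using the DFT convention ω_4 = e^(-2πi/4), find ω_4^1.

ω_4^1 = e^(-2πi·1/4)
= cos(-2π·1/4) + i·sin(-2π·1/4)
= cos(-2π/4) + i·sin(-2π/4)

ω_4^1 = cos(-2π/4) + i·sin(-2π/4) = -1i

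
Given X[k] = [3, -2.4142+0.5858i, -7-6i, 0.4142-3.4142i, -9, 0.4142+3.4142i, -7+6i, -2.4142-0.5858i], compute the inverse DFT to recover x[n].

x[n] = (1/8) Σ(k=0 to 7) X[k] · e^(2πikn/8)

Computing each x[n]:
x[0] = -3
x[1] = 3
x[2] = 0
x[3] = 1
x[4] = -2
x[5] = 3
x[6] = 2
x[7] = -1

x = [-3, 3, 0, 1, -2, 3, 2, -1]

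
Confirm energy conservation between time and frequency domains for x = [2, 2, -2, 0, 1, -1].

Time domain:
Σ|x[n]|² = |2|² + |2|² + |-2|² + |0|² + |1|² + |-1|² = 14.0000

Frequency domain:
(1/6)Σ|X[k]|² = (1/6)(|2|² + |3|² + |2.0000-5.1962i|² + |0|² + |2.0000+5.1962i|² + |3|²) = (1/6)·84.0000 = 14.0000

Both sides agree, confirming Parseval's theorem.

Σ|x[n]|² = (1/N)Σ|X[k]|² = 14.0000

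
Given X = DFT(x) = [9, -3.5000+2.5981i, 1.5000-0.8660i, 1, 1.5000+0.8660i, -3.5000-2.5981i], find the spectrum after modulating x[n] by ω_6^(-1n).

Modulation property: DFT(ω_6^(-1n)·x[n]) = X[(k-1) mod 6], so circularly shift X by 1 positions.

X[k-1] = [-3.5000-2.5981i, 9, -3.5000+2.5981i, 1.5000-0.8660i, 1, 1.5000+0.8660i]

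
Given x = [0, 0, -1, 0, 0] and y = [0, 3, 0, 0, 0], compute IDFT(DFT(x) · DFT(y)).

(x ⊛ y)[n] = Σ(m=0 to 4) x[m] · y[(n-m) mod 5]

Computing each output sample:
(x ⊛ y)[0] = 0
(x ⊛ y)[1] = 0
(x ⊛ y)[2] = 0
(x ⊛ y)[3] = -3
(x ⊛ y)[4] = 0

x ⊛ y = [0, 0, 0, -3, 0]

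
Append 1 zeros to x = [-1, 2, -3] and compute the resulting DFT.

Original 3-point DFT: [-2, -0.5000-4.3301i, -0.5000+4.3301i]
Zero-padded 4-point DFT provides frequency interpolation.

DFT_4([x, 0, ...]) = [-2, 2-2i, -6, 2+2i]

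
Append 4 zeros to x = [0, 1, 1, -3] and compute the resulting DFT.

Original 4-point DFT: [-1, -1-4i, 3, -1+4i]
Zero-padded 8-point DFT provides frequency interpolation.

DFT_8([x, 0, ...]) = [-1, 2.8284+0.4142i, -1-4i, -2.8284+2.4142i, 3, -2.8284-2.4142i, -1+4i, 2.8284-0.4142i]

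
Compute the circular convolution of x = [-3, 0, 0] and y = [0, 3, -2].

(x ⊛ y)[n] = Σ(m=0 to 2) x[m] · y[(n-m) mod 3]

Computing each output sample:
(x ⊛ y)[0] = 0
(x ⊛ y)[1] = -9
(x ⊛ y)[2] = 6

x ⊛ y = [0, -9, 6]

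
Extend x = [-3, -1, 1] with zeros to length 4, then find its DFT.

Original 3-point DFT: [-3, -3.0000+1.7321i, -3.0000-1.7321i]
Zero-padded 4-point DFT provides frequency interpolation.

DFT_4([x, 0, ...]) = [-3, -4+1i, -1, -4-1i]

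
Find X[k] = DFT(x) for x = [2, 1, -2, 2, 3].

X[k] = Σ(n=0 to 4) x[n] · ω_5^(nk)
where ω_5 = e^(-2πi/5)

Computing each X[k]:
X[0] = 6
X[1] = 3.2361+4.2533i
X[2] = -1.2361-2.6287i
X[3] = -1.2361+2.6287i
X[4] = 3.2361-4.2533i

X = [6, 3.2361+4.2533i, -1.2361-2.6287i, -1.2361+2.6287i, 3.2361-4.2533i]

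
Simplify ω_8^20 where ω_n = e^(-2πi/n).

Since ω_8^8 = 1, powers reduce modulo 8.
20 mod 8 = 4
So ω_8^20 = ω_8^4 = e^(-2πi·4/8)

ω_8^20 = ω_8^4 = -1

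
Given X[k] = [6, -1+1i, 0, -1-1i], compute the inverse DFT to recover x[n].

x[n] = (1/4) Σ(k=0 to 3) X[k] · e^(2πikn/4)

Computing each x[n]:
x[0] = 1
x[1] = 1
x[2] = 2
x[3] = 2

x = [1, 1, 2, 2]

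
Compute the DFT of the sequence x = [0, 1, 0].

X[k] = Σ(n=0 to 2) x[n] · ω_3^(nk)
where ω_3 = e^(-2πi/3)

Computing each X[k]:
X[0] = 1
X[1] = -0.5000-0.8660i
X[2] = -0.5000+0.8660i

X = [1, -0.5000-0.8660i, -0.5000+0.8660i]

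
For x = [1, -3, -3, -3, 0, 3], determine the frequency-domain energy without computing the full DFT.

Parseval: Σ|x[n]|² = (1/N)Σ|X[k]|², so Σ|X[k]|² = N·Σ|x[n]|² = 6·37.0000

Σ|X[k]|² = N·Σ|x[n]|² = 6·37.0000 = 222.0000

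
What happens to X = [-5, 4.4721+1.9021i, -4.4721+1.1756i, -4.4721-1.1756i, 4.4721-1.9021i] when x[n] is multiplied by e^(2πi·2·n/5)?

Modulation property: DFT(ω_5^(-2n)·x[n]) = X[(k-2) mod 5], so circularly shift X by 2 positions.

X[k-2] = [-4.4721-1.1756i, 4.4721-1.9021i, -5, 4.4721+1.9021i, -4.4721+1.1756i]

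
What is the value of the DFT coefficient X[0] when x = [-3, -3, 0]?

X[0] = Σ(n=0 to 2) x[n] · ω_3^0 = Σ x[n]
= (-3) + (-3) + (0)

X[0] = -6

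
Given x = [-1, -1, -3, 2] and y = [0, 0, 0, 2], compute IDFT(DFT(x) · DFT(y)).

(x ⊛ y)[n] = Σ(m=0 to 3) x[m] · y[(n-m) mod 4]

Computing each output sample:
(x ⊛ y)[0] = -2
(x ⊛ y)[1] = -6
(x ⊛ y)[2] = 4
(x ⊛ y)[3] = -2

x ⊛ y = [-2, -6, 4, -2]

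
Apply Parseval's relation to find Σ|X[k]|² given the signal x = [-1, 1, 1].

Parseval: Σ|x[n]|² = (1/N)Σ|X[k]|², so Σ|X[k]|² = N·Σ|x[n]|² = 3·3.0000

Σ|X[k]|² = N·Σ|x[n]|² = 3·3.0000 = 9.0000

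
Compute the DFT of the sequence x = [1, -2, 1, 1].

X[k] = Σ(n=0 to 3) x[n] · ω_4^(nk)
where ω_4 = e^(-2πi/4)

Computing each X[k]:
X[0] = 1
X[1] = 3i
X[2] = 3
X[3] = -3i

X = [1, 3i, 3, -3i]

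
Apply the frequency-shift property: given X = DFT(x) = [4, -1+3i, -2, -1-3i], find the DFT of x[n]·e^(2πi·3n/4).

Modulation property: DFT(ω_4^(-3n)·x[n]) = X[(k-3) mod 4], so circularly shift X by 3 positions.

X[k-3] = [-1+3i, -2, -1-3i, 4]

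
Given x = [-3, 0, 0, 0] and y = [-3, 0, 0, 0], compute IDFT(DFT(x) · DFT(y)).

(x ⊛ y)[n] = Σ(m=0 to 3) x[m] · y[(n-m) mod 4]

Computing each output sample:
(x ⊛ y)[0] = 9
(x ⊛ y)[1] = 0
(x ⊛ y)[2] = 0
(x ⊛ y)[3] = 0

x ⊛ y = [9, 0, 0, 0]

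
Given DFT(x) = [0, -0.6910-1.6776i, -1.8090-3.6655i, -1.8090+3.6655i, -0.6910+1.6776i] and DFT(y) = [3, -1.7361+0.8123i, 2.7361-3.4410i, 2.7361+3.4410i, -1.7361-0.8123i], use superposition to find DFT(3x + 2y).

By linearity: DFT(3x + 2y) = 3·DFT(x) + 2·DFT(y)
= 3·[0, -0.6910-1.6776i, -1.8090-3.6655i, -1.8090+3.6655i, -0.6910+1.6776i] + 2·[3, -1.7361+0.8123i, 2.7361-3.4410i, 2.7361+3.4410i, -1.7361-0.8123i]

Computing element-wise:
Z[0] = 3·(0) + 2·(3) = 6
Z[1] = 3·(-0.6910-1.6776i) + 2·(-1.7361+0.8123i) = -5.5452-3.4082i
Z[2] = 3·(-1.8090-3.6655i) + 2·(2.7361-3.4410i) = 0.0452-17.8785i
Z[3] = 3·(-1.8090+3.6655i) + 2·(2.7361+3.4410i) = 0.0452+17.8785i
Z[4] = 3·(-0.6910+1.6776i) + 2·(-1.7361-0.8123i) = -5.5452+3.4082i

DFT(3x + 2y) = 3·X + 2·Y = [6, -5.5452-3.4082i, 0.0452-17.8785i, 0.0452+17.8785i, -5.5452+3.4082i]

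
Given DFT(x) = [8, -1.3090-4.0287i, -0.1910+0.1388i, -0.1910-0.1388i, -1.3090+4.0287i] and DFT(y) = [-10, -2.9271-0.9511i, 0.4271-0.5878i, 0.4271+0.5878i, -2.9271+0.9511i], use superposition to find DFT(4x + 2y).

By linearity: DFT(4x + 2y) = 4·DFT(x) + 2·DFT(y)
= 4·[8, -1.3090-4.0287i, -0.1910+0.1388i, -0.1910-0.1388i, -1.3090+4.0287i] + 2·[-10, -2.9271-0.9511i, 0.4271-0.5878i, 0.4271+0.5878i, -2.9271+0.9511i]

Computing element-wise:
Z[0] = 4·(8) + 2·(-10) = 12
Z[1] = 4·(-1.3090-4.0287i) + 2·(-2.9271-0.9511i) = -11.0902-18.0170i
Z[2] = 4·(-0.1910+0.1388i) + 2·(0.4271-0.5878i) = 0.0902-0.6204i
Z[3] = 4·(-0.1910-0.1388i) + 2·(0.4271+0.5878i) = 0.0902+0.6204i
Z[4] = 4·(-1.3090+4.0287i) + 2·(-2.9271+0.9511i) = -11.0902+18.0170i

DFT(4x + 2y) = 4·X + 2·Y = [12, -11.0902-18.0170i, 0.0902-0.6204i, 0.0902+0.6204i, -11.0902+18.0170i]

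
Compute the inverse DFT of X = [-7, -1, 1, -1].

x[n] = (1/4) Σ(k=0 to 3) X[k] · e^(2πikn/4)

Computing each x[n]:
x[0] = -2
x[1] = -2
x[2] = -1
x[3] = -2

x = [-2, -2, -1, -2]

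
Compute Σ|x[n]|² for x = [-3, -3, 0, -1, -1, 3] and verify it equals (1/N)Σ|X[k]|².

Time domain:
Σ|x[n]|² = |-3|² + |-3|² + |0|² + |-1|² + |-1|² + |3|² = 29.0000

Frequency domain:
(1/6)Σ|X[k]|² = (1/6)(|-5|² + |-1.5000+4.3301i|² + |-3.5000+6.0622i|² + |-3|² + |-3.5000-6.0622i|² + |-1.5000-4.3301i|²) = (1/6)·174.0000 = 29.0000

Both sides agree, confirming Parseval's theorem.

Σ|x[n]|² = (1/N)Σ|X[k]|² = 29.0000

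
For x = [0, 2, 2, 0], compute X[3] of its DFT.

X[3] = Σ(n=0 to 3) x[n] · ω_4^(3n) where ω_4 = e^(-2πi/4)
= (0)·ω_4^0 + (2)·ω_4^3 + (2)·ω_4^6 + (0)·ω_4^9

X[3] = -2+2i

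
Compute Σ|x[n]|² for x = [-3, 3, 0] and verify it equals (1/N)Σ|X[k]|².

Time domain:
Σ|x[n]|² = |-3|² + |3|² + |0|² = 18.0000

Frequency domain:
(1/3)Σ|X[k]|² = (1/3)(|0|² + |-4.5000-2.5981i|² + |-4.5000+2.5981i|²) = (1/3)·54.0000 = 18.0000

Both sides agree, confirming Parseval's theorem.

Σ|x[n]|² = (1/N)Σ|X[k]|² = 18.0000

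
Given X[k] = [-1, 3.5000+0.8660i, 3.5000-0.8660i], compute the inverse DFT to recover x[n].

x[n] = (1/3) Σ(k=0 to 2) X[k] · e^(2πikn/3)

Computing each x[n]:
x[0] = 2
x[1] = -2
x[2] = -1

x = [2, -2, -1]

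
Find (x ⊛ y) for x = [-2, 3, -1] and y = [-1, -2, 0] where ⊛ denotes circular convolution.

(x ⊛ y)[n] = Σ(m=0 to 2) x[m] · y[(n-m) mod 3]

Computing each output sample:
(x ⊛ y)[0] = 4
(x ⊛ y)[1] = 1
(x ⊛ y)[2] = -5

x ⊛ y = [4, 1, -5]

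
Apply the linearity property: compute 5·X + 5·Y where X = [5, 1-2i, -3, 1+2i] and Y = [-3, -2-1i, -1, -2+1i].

By linearity: DFT(5x + 5y) = 5·DFT(x) + 5·DFT(y)
= 5·[5, 1-2i, -3, 1+2i] + 5·[-3, -2-1i, -1, -2+1i]

Computing element-wise:
Z[0] = 5·(5) + 5·(-3) = 10
Z[1] = 5·(1-2i) + 5·(-2-1i) = -5-15i
Z[2] = 5·(-3) + 5·(-1) = -20
Z[3] = 5·(1+2i) + 5·(-2+1i) = -5+15i

DFT(5x + 5y) = 5·X + 5·Y = [10, -5-15i, -20, -5+15i]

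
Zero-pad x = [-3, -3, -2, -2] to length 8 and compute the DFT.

Original 4-point DFT: [-10, -1+1i, 0, -1-1i]
Zero-padded 8-point DFT provides frequency interpolation.

DFT_8([x, 0, ...]) = [-10, -3.7071+5.5355i, -1+1i, -2.2929+1.5355i, 0, -2.2929-1.5355i, -1-1i, -3.7071-5.5355i]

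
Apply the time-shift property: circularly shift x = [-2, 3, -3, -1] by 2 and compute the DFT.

Time shift by 2: X_shifted[k] = ω_4^(2k) · X[k]
Shifted x = [-3, -1, -2, 3]

DFT(x[n-2]) = [-3, -1+4i, -7, -1-4i]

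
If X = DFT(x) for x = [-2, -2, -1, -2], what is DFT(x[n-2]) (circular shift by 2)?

Time shift by 2: X_shifted[k] = ω_4^(2k) · X[k]
Shifted x = [-1, -2, -2, -2]

DFT(x[n-2]) = [-7, 1, 1, 1]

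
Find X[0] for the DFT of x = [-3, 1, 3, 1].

X[0] = Σ(n=0 to 3) x[n] · ω_4^0 = Σ x[n]
= (-3) + (1) + (3) + (1)

X[0] = 2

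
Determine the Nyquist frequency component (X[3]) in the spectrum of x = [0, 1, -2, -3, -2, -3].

X[3] = Σ(n=0 to 5) x[n] · ω_6^(3n) where ω_6 = e^(-2πi/6)
= (0)·ω_6^0 + (1)·ω_6^3 + (-2)·ω_6^6 + (-3)·ω_6^9 + (-2)·ω_6^12 + (-3)·ω_6^15

X[3] = 1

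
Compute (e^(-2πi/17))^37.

Since ω_17^17 = 1, powers reduce modulo 17.
37 mod 17 = 3
So ω_17^37 = ω_17^3 = e^(-2πi·3/17)

ω_17^37 = ω_17^3 = 0.4457-0.8952i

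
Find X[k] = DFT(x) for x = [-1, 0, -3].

X[k] = Σ(n=0 to 2) x[n] · ω_3^(nk)
where ω_3 = e^(-2πi/3)

Computing each X[k]:
X[0] = -4
X[1] = 0.5000-2.5981i
X[2] = 0.5000+2.5981i

X = [-4, 0.5000-2.5981i, 0.5000+2.5981i]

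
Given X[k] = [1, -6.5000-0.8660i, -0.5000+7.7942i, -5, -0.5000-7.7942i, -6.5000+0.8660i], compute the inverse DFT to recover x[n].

x[n] = (1/6) Σ(k=0 to 5) X[k] · e^(2πikn/6)

Computing each x[n]:
x[0] = -3
x[1] = -2
x[2] = 3
x[3] = 3
x[4] = -2
x[5] = 2

x = [-3, -2, 3, 3, -2, 2]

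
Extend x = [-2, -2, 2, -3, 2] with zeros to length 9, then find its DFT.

Original 5-point DFT: [-3, -1.1910+0.8653i, -2.3090+7.1064i, -2.3090-7.1064i, -1.1910-0.8653i]
Zero-padded 9-point DFT provides frequency interpolation.

DFT_9([x, 0, ...]) = [-3, -3.5642+1.2300i, -1.1946-0.0269i, -6.0000+1.7321i, 3.2588+6.5373i, 3.2588-6.5373i, -6.0000-1.7321i, -1.1946+0.0269i, -3.5642-1.2300i]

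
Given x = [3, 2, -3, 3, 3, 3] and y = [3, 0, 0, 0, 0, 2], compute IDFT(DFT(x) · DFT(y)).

(x ⊛ y)[n] = Σ(m=0 to 5) x[m] · y[(n-m) mod 6]

Computing each output sample:
(x ⊛ y)[0] = 13
(x ⊛ y)[1] = 0
(x ⊛ y)[2] = -3
(x ⊛ y)[3] = 15
(x ⊛ y)[4] = 15
(x ⊛ y)[5] = 15

x ⊛ y = [13, 0, -3, 15, 15, 15]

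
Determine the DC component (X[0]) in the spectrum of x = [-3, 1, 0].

X[0] = Σ(n=0 to 2) x[n] · ω_3^0 = Σ x[n]
= (-3) + (1) + (0)

X[0] = -2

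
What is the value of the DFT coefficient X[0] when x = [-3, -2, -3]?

X[0] = Σ(n=0 to 2) x[n] · ω_3^0 = Σ x[n]
= (-3) + (-2) + (-3)

X[0] = -8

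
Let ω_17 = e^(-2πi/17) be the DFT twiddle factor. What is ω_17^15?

ω_17^15 = e^(-2πi·15/17)
= cos(-2π·15/17) + i·sin(-2π·15/17)
= cos(-30π/17) + i·sin(-30π/17)

ω_17^15 = cos(-30π/17) + i·sin(-30π/17) = 0.7390+0.6737i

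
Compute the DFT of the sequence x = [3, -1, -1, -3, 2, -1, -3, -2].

X[k] = Σ(n=0 to 7) x[n] · ω_8^(nk)
where ω_8 = e^(-2πi/8)

Computing each X[k]:
X[0] = -6
X[1] = 1.7071-1.2929i
X[2] = 9-3i
X[3] = 0.2929+2.7071i
X[4] = 8
X[5] = 0.2929-2.7071i
X[6] = 9+3i
X[7] = 1.7071+1.2929i

X = [-6, 1.7071-1.2929i, 9-3i, 0.2929+2.7071i, 8, 0.2929-2.7071i, 9+3i, 1.7071+1.2929i]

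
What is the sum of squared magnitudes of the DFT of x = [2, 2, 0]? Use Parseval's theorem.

Parseval: Σ|x[n]|² = (1/N)Σ|X[k]|², so Σ|X[k]|² = N·Σ|x[n]|² = 3·8.0000

Σ|X[k]|² = N·Σ|x[n]|² = 3·8.0000 = 24.0000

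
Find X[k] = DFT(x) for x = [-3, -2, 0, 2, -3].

X[k] = Σ(n=0 to 4) x[n] · ω_5^(nk)
where ω_5 = e^(-2πi/5)

Computing each X[k]:
X[0] = -6
X[1] = -6.1631+0.2245i
X[2] = 1.6631-2.4899i
X[3] = 1.6631+2.4899i
X[4] = -6.1631-0.2245i

X = [-6, -6.1631+0.2245i, 1.6631-2.4899i, 1.6631+2.4899i, -6.1631-0.2245i]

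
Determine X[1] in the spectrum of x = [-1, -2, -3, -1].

X[1] = Σ(n=0 to 3) x[n] · ω_4^(1n) where ω_4 = e^(-2πi/4)
= (-1)·ω_4^0 + (-2)·ω_4^1 + (-3)·ω_4^2 + (-1)·ω_4^3

X[1] = 2+1i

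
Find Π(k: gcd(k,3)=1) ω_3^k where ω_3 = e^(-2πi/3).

The primitive 3rd roots of unity are ω_3^k for k coprime to 3: k ∈ {1, 2}
Their product equals the constant term of the cyclotomic polynomial Φ_3(x) up to sign.
For n ≥ 3, the product of all primitive nth roots of unity is 1. (For n=1 it is 1; for n=2 it is -1.)

1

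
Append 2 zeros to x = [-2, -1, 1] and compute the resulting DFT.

Original 3-point DFT: [-2, -2.0000+1.7321i, -2.0000-1.7321i]
Zero-padded 5-point DFT provides frequency interpolation.

DFT_5([x, 0, ...]) = [-2, -3.1180+0.3633i, -0.8820+1.5388i, -0.8820-1.5388i, -3.1180-0.3633i]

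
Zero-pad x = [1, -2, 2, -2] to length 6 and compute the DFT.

Original 4-point DFT: [-1, -1, 7, -1]
Zero-padded 6-point DFT provides frequency interpolation.

DFT_6([x, 0, ...]) = [-1, 1, -1.0000+3.4641i, 7, -1.0000-3.4641i, 1]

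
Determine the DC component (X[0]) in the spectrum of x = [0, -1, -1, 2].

X[0] = Σ(n=0 to 3) x[n] · ω_4^0 = Σ x[n]
= (0) + (-1) + (-1) + (2)

X[0] = 0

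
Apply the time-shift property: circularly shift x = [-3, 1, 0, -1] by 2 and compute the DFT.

Time shift by 2: X_shifted[k] = ω_4^(2k) · X[k]
Shifted x = [0, -1, -3, 1]

DFT(x[n-2]) = [-3, 3+2i, -3, 3-2i]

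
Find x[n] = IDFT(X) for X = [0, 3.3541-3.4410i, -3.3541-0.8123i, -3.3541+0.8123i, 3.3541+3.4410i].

x[n] = (1/5) Σ(k=0 to 4) X[k] · e^(2πikn/5)

Computing each x[n]:
x[0] = 0
x[1] = 3
x[2] = -1
x[3] = -2
x[4] = 0

x = [0, 3, -1, -2, 0]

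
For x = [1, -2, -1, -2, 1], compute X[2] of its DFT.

X[2] = Σ(n=0 to 4) x[n] · ω_5^(2n) where ω_5 = e^(-2πi/5)
= (1)·ω_5^0 + (-2)·ω_5^2 + (-1)·ω_5^4 + (-2)·ω_5^6 + (1)·ω_5^8

X[2] = 0.8820+2.7144i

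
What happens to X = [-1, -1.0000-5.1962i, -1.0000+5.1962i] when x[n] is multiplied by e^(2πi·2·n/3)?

Modulation property: DFT(ω_3^(-2n)·x[n]) = X[(k-2) mod 3], so circularly shift X by 2 positions.

X[k-2] = [-1.0000-5.1962i, -1.0000+5.1962i, -1]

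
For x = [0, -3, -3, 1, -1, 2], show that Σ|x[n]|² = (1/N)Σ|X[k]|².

Time domain:
Σ|x[n]|² = |0|² + |-3|² + |-3|² + |1|² + |-1|² + |2|² = 24.0000

Frequency domain:
(1/6)Σ|X[k]|² = (1/6)(|-4|² + |0.5000+6.0622i|² + |3.5000+2.5981i|² + |-4|² + |3.5000-2.5981i|² + |0.5000-6.0622i|²) = (1/6)·144.0000 = 24.0000

Both sides agree, confirming Parseval's theorem.

Σ|x[n]|² = (1/N)Σ|X[k]|² = 24.0000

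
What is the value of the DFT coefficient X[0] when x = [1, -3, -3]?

X[0] = Σ(n=0 to 2) x[n] · ω_3^0 = Σ x[n]
= (1) + (-3) + (-3)

X[0] = -5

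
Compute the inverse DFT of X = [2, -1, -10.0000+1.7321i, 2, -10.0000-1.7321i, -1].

x[n] = (1/6) Σ(k=0 to 5) X[k] · e^(2πikn/6)

Computing each x[n]:
x[0] = -3
x[1] = 1
x[2] = 3
x[3] = -3
x[4] = 2
x[5] = 2

x = [-3, 1, 3, -3, 2, 2]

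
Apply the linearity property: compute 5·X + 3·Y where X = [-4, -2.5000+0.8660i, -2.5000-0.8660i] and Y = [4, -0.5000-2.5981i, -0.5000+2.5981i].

By linearity: DFT(5x + 3y) = 5·DFT(x) + 3·DFT(y)
= 5·[-4, -2.5000+0.8660i, -2.5000-0.8660i] + 3·[4, -0.5000-2.5981i, -0.5000+2.5981i]

Computing element-wise:
Z[0] = 5·(-4) + 3·(4) = -8
Z[1] = 5·(-2.5000+0.8660i) + 3·(-0.5000-2.5981i) = -14.0000-3.4643i
Z[2] = 5·(-2.5000-0.8660i) + 3·(-0.5000+2.5981i) = -14.0000+3.4643i

DFT(5x + 3y) = 5·X + 3·Y = [-8, -14.0000-3.4643i, -14.0000+3.4643i]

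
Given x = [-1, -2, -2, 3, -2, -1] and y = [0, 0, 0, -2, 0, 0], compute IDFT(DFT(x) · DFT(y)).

(x ⊛ y)[n] = Σ(m=0 to 5) x[m] · y[(n-m) mod 6]

Computing each output sample:
(x ⊛ y)[0] = -6
(x ⊛ y)[1] = 4
(x ⊛ y)[2] = 2
(x ⊛ y)[3] = 2
(x ⊛ y)[4] = 4
(x ⊛ y)[5] = 4

x ⊛ y = [-6, 4, 2, 2, 4, 4]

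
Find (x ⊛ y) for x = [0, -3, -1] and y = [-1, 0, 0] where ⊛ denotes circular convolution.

(x ⊛ y)[n] = Σ(m=0 to 2) x[m] · y[(n-m) mod 3]

Computing each output sample:
(x ⊛ y)[0] = 0
(x ⊛ y)[1] = 3
(x ⊛ y)[2] = 1

x ⊛ y = [0, 3, 1]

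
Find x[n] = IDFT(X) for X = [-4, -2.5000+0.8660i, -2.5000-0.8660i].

x[n] = (1/3) Σ(k=0 to 2) X[k] · e^(2πikn/3)

Computing each x[n]:
x[0] = -3
x[1] = -1
x[2] = 0

x = [-3, -1, 0]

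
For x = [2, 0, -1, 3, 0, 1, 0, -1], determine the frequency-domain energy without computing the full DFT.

Parseval: Σ|x[n]|² = (1/N)Σ|X[k]|², so Σ|X[k]|² = N·Σ|x[n]|² = 8·16.0000

Σ|X[k]|² = N·Σ|x[n]|² = 8·16.0000 = 128.0000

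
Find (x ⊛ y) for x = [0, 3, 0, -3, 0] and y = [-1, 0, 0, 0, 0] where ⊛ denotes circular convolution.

(x ⊛ y)[n] = Σ(m=0 to 4) x[m] · y[(n-m) mod 5]

Computing each output sample:
(x ⊛ y)[0] = 0
(x ⊛ y)[1] = -3
(x ⊛ y)[2] = 0
(x ⊛ y)[3] = 3
(x ⊛ y)[4] = 0

x ⊛ y = [0, -3, 0, 3, 0]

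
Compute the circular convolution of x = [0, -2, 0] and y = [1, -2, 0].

(x ⊛ y)[n] = Σ(m=0 to 2) x[m] · y[(n-m) mod 3]

Computing each output sample:
(x ⊛ y)[0] = 0
(x ⊛ y)[1] = -2
(x ⊛ y)[2] = 4

x ⊛ y = [0, -2, 4]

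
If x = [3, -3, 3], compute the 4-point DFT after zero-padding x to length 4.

Original 3-point DFT: [3, 3.0000+5.1962i, 3.0000-5.1962i]
Zero-padded 4-point DFT provides frequency interpolation.

DFT_4([x, 0, ...]) = [3, 3i, 9, -3i]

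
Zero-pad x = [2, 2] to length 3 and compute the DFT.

Original 2-point DFT: [4, 0]
Zero-padded 3-point DFT provides frequency interpolation.

DFT_3([x, 0, ...]) = [4, 1.0000-1.7321i, 1.0000+1.7321i]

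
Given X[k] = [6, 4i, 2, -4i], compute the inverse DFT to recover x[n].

x[n] = (1/4) Σ(k=0 to 3) X[k] · e^(2πikn/4)

Computing each x[n]:
x[0] = 2
x[1] = -1
x[2] = 2
x[3] = 3

x = [2, -1, 2, 3]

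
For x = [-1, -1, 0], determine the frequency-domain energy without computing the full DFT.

Parseval: Σ|x[n]|² = (1/N)Σ|X[k]|², so Σ|X[k]|² = N·Σ|x[n]|² = 3·2.0000

Σ|X[k]|² = N·Σ|x[n]|² = 3·2.0000 = 6.0000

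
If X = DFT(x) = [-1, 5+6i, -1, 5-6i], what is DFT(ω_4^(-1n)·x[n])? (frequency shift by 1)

Modulation property: DFT(ω_4^(-1n)·x[n]) = X[(k-1) mod 4], so circularly shift X by 1 positions.

X[k-1] = [5-6i, -1, 5+6i, -1]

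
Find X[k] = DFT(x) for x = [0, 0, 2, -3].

X[k] = Σ(n=0 to 3) x[n] · ω_4^(nk)
where ω_4 = e^(-2πi/4)

Computing each X[k]:
X[0] = -1
X[1] = -2-3i
X[2] = 5
X[3] = -2+3i

X = [-1, -2-3i, 5, -2+3i]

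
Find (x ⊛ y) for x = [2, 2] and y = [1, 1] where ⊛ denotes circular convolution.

(x ⊛ y)[n] = Σ(m=0 to 1) x[m] · y[(n-m) mod 2]

Computing each output sample:
(x ⊛ y)[0] = 4
(x ⊛ y)[1] = 4

x ⊛ y = [4, 4]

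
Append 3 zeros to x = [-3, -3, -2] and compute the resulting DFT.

Original 3-point DFT: [-8, -0.5000+0.8660i, -0.5000-0.8660i]
Zero-padded 6-point DFT provides frequency interpolation.

DFT_6([x, 0, ...]) = [-8, -3.5000+4.3301i, -0.5000+0.8660i, -2, -0.5000-0.8660i, -3.5000-4.3301i]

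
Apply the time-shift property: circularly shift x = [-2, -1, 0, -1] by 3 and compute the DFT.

Time shift by 3: X_shifted[k] = ω_4^(3k) · X[k]
Shifted x = [-1, 0, -1, -2]

DFT(x[n-3]) = [-4, -2i, 0, 2i]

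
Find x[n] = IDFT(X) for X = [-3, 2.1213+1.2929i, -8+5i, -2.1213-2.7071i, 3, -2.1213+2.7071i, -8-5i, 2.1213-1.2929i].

x[n] = (1/8) Σ(k=0 to 7) X[k] · e^(2πikn/8)

Computing each x[n]:
x[0] = -2
x[1] = -1
x[2] = 1
x[3] = 0
x[4] = -2
x[5] = -3
x[6] = 3
x[7] = 1

x = [-2, -1, 1, 0, -2, -3, 3, 1]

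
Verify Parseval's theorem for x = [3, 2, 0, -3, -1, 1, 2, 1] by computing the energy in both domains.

Time domain:
Σ|x[n]|² = |3|² + |2|² + |0|² + |-3|² + |-1|² + |1|² + |2|² + |1|² = 29.0000

Frequency domain:
(1/8)Σ|X[k]|² = (1/8)(|5|² + |7.5355+4.1213i|² + |-5i|² + |0.4645+0.1213i|² + |3|² + |0.4645-0.1213i|² + |5i|² + |7.5355-4.1213i|²) = (1/8)·232.0000 = 29.0000

Both sides agree, confirming Parseval's theorem.

Σ|x[n]|² = (1/N)Σ|X[k]|² = 29.0000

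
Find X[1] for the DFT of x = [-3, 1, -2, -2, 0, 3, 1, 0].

X[1] = Σ(n=0 to 7) x[n] · ω_8^(1n) where ω_8 = e^(-2πi/8)
= (-3)·ω_8^0 + (1)·ω_8^1 + (-2)·ω_8^2 + (-2)·ω_8^3 + (0)·ω_8^4 + (3)·ω_8^5 + (1)·ω_8^6 + (0)·ω_8^7

X[1] = -3.0000+5.8284i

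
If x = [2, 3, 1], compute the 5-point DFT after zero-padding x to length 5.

Original 3-point DFT: [6, -1.7321i, 1.7321i]
Zero-padded 5-point DFT provides frequency interpolation.

DFT_5([x, 0, ...]) = [6, 2.1180-3.4410i, -0.1180-0.8123i, -0.1180+0.8123i, 2.1180+3.4410i]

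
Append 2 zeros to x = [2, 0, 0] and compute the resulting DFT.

Original 3-point DFT: [2, 2, 2]
Zero-padded 5-point DFT provides frequency interpolation.

DFT_5([x, 0, ...]) = [2, 2, 2, 2, 2]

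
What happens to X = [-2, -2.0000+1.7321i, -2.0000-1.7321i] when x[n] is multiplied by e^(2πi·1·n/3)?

Modulation property: DFT(ω_3^(-1n)·x[n]) = X[(k-1) mod 3], so circularly shift X by 1 positions.

X[k-1] = [-2.0000-1.7321i, -2, -2.0000+1.7321i]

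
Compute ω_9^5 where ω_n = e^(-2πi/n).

ω_9^5 = e^(-2πi·5/9)
= cos(-2π·5/9) + i·sin(-2π·5/9)
= cos(-10π/9) + i·sin(-10π/9)

ω_9^5 = cos(-10π/9) + i·sin(-10π/9) = -0.9397+0.3420i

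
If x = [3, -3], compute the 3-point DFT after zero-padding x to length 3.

Original 2-point DFT: [0, 6]
Zero-padded 3-point DFT provides frequency interpolation.

DFT_3([x, 0, ...]) = [0, 4.5000+2.5981i, 4.5000-2.5981i]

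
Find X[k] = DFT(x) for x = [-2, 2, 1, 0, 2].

X[k] = Σ(n=0 to 4) x[n] · ω_5^(nk)
where ω_5 = e^(-2πi/5)

Computing each X[k]:
X[0] = 3
X[1] = -1.5729-0.5878i
X[2] = -4.9271+0.9511i
X[3] = -4.9271-0.9511i
X[4] = -1.5729+0.5878i

X = [3, -1.5729-0.5878i, -4.9271+0.9511i, -4.9271-0.9511i, -1.5729+0.5878i]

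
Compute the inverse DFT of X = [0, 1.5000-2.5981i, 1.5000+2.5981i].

x[n] = (1/3) Σ(k=0 to 2) X[k] · e^(2πikn/3)

Computing each x[n]:
x[0] = 1
x[1] = 1
x[2] = -2

x = [1, 1, -2]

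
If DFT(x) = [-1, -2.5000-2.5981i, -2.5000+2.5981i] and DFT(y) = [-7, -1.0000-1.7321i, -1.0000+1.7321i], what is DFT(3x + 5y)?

By linearity: DFT(3x + 5y) = 3·DFT(x) + 5·DFT(y)
= 3·[-1, -2.5000-2.5981i, -2.5000+2.5981i] + 5·[-7, -1.0000-1.7321i, -1.0000+1.7321i]

Computing element-wise:
Z[0] = 3·(-1) + 5·(-7) = -38
Z[1] = 3·(-2.5000-2.5981i) + 5·(-1.0000-1.7321i) = -12.5000-16.4548i
Z[2] = 3·(-2.5000+2.5981i) + 5·(-1.0000+1.7321i) = -12.5000+16.4548i

DFT(3x + 5y) = 3·X + 5·Y = [-38, -12.5000-16.4548i, -12.5000+16.4548i]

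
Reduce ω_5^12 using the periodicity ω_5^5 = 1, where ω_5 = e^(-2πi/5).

Since ω_5^5 = 1, powers reduce modulo 5.
12 mod 5 = 2
So ω_5^12 = ω_5^2 = e^(-2πi·2/5)

ω_5^12 = ω_5^2 = -0.8090-0.5878i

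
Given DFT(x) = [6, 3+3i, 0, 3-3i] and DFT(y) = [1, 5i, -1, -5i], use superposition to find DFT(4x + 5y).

By linearity: DFT(4x + 5y) = 4·DFT(x) + 5·DFT(y)
= 4·[6, 3+3i, 0, 3-3i] + 5·[1, 5i, -1, -5i]

Computing element-wise:
Z[0] = 4·(6) + 5·(1) = 29
Z[1] = 4·(3+3i) + 5·(5i) = 12+37i
Z[2] = 4·(0) + 5·(-1) = -5
Z[3] = 4·(3-3i) + 5·(-5i) = 12-37i

DFT(4x + 5y) = 4·X + 5·Y = [29, 12+37i, -5, 12-37i]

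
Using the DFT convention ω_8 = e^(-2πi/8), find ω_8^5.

ω_8^5 = e^(-2πi·5/8)
= cos(-2π·5/8) + i·sin(-2π·5/8)
= cos(-10π/8) + i·sin(-10π/8)

ω_8^5 = cos(-10π/8) + i·sin(-10π/8) = -0.7071+0.7071i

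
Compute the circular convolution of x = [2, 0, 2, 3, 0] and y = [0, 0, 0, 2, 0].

(x ⊛ y)[n] = Σ(m=0 to 4) x[m] · y[(n-m) mod 5]

Computing each output sample:
(x ⊛ y)[0] = 4
(x ⊛ y)[1] = 6
(x ⊛ y)[2] = 0
(x ⊛ y)[3] = 4
(x ⊛ y)[4] = 0

x ⊛ y = [4, 6, 0, 4, 0]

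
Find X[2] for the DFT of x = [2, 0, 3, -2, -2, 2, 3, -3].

X[2] = Σ(n=0 to 7) x[n] · ω_8^(2n) where ω_8 = e^(-2πi/8)
= (2)·ω_8^0 + (0)·ω_8^2 + (3)·ω_8^4 + (-2)·ω_8^6 + (-2)·ω_8^8 + (2)·ω_8^10 + (3)·ω_8^12 + (-3)·ω_8^14

X[2] = -6-7i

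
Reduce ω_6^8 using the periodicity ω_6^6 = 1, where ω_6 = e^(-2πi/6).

Since ω_6^6 = 1, powers reduce modulo 6.
8 mod 6 = 2
So ω_6^8 = ω_6^2 = e^(-2πi·2/6)

ω_6^8 = ω_6^2 = -0.5000-0.8660i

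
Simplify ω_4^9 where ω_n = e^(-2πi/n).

Since ω_4^4 = 1, powers reduce modulo 4.
9 mod 4 = 1
So ω_4^9 = ω_4^1 = e^(-2πi·1/4)

ω_4^9 = ω_4^1 = -1i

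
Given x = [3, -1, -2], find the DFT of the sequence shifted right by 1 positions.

Time shift by 1: X_shifted[k] = ω_3^(1k) · X[k]
Shifted x = [-2, 3, -1]

DFT(x[n-1]) = [0, -3.0000-3.4641i, -3.0000+3.4641i]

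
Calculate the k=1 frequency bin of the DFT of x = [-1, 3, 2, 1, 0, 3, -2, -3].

X[1] = Σ(n=0 to 7) x[n] · ω_8^(1n) where ω_8 = e^(-2πi/8)
= (-1)·ω_8^0 + (3)·ω_8^1 + (2)·ω_8^2 + (1)·ω_8^3 + (0)·ω_8^4 + (3)·ω_8^5 + (-2)·ω_8^6 + (-3)·ω_8^7

X[1] = -3.8284-6.8284i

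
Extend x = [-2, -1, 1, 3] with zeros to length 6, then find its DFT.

Original 4-point DFT: [1, -3+4i, -3, -3-4i]
Zero-padded 6-point DFT provides frequency interpolation.

DFT_6([x, 0, ...]) = [1, -6, 1.0000+1.7321i, -3, 1.0000-1.7321i, -6]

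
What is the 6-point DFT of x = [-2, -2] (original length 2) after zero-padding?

Original 2-point DFT: [-4, 0]
Zero-padded 6-point DFT provides frequency interpolation.

DFT_6([x, 0, ...]) = [-4, -3.0000+1.7321i, -1.0000+1.7321i, 0, -1.0000-1.7321i, -3.0000-1.7321i]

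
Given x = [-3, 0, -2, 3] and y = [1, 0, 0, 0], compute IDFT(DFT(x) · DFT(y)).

(x ⊛ y)[n] = Σ(m=0 to 3) x[m] · y[(n-m) mod 4]

Computing each output sample:
(x ⊛ y)[0] = -3
(x ⊛ y)[1] = 0
(x ⊛ y)[2] = -2
(x ⊛ y)[3] = 3

x ⊛ y = [-3, 0, -2, 3]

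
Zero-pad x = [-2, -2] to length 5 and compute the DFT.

Original 2-point DFT: [-4, 0]
Zero-padded 5-point DFT provides frequency interpolation.

DFT_5([x, 0, ...]) = [-4, -2.6180+1.9021i, -0.3820+1.1756i, -0.3820-1.1756i, -2.6180-1.9021i]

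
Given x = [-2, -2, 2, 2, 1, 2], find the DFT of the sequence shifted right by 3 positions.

Time shift by 3: X_shifted[k] = ω_6^(3k) · X[k]
Shifted x = [2, 1, 2, -2, -2, 2]

DFT(x[n-3]) = [3, 5.5000-2.5981i, -1.5000+4.3301i, 1, -1.5000-4.3301i, 5.5000+2.5981i]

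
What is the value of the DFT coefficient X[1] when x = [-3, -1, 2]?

X[1] = Σ(n=0 to 2) x[n] · ω_3^(1n) where ω_3 = e^(-2πi/3)
= (-3)·ω_3^0 + (-1)·ω_3^1 + (2)·ω_3^2

X[1] = -3.5000+2.5981i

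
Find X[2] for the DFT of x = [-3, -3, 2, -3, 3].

X[2] = Σ(n=0 to 4) x[n] · ω_5^(2n) where ω_5 = e^(-2πi/5)
= (-3)·ω_5^0 + (-3)·ω_5^2 + (2)·ω_5^4 + (-3)·ω_5^6 + (3)·ω_5^8

X[2] = -3.3090+8.2820i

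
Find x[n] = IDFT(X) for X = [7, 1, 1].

x[n] = (1/3) Σ(k=0 to 2) X[k] · e^(2πikn/3)

Computing each x[n]:
x[0] = 3
x[1] = 2
x[2] = 2

x = [3, 2, 2]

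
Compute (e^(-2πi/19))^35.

Since ω_19^19 = 1, powers reduce modulo 19.
35 mod 19 = 16
So ω_19^35 = ω_19^16 = e^(-2πi·16/19)

ω_19^35 = ω_19^16 = 0.5469+0.8372i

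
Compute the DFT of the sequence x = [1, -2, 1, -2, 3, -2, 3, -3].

X[k] = Σ(n=0 to 7) x[n] · ω_8^(nk)
where ω_8 = e^(-2πi/8)

Computing each X[k]:
X[0] = -1
X[1] = -2.7071+1.2929i
X[2] = -1i
X[3] = -1.2929-2.7071i
X[4] = 17
X[5] = -1.2929+2.7071i
X[6] = 1i
X[7] = -2.7071-1.2929i

X = [-1, -2.7071+1.2929i, -1i, -1.2929-2.7071i, 17, -1.2929+2.7071i, 1i, -2.7071-1.2929i]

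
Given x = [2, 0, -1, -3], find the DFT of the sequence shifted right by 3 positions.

Time shift by 3: X_shifted[k] = ω_4^(3k) · X[k]
Shifted x = [0, -1, -3, 2]

DFT(x[n-3]) = [-2, 3+3i, -4, 3-3i]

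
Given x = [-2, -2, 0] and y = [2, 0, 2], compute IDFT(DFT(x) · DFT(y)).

(x ⊛ y)[n] = Σ(m=0 to 2) x[m] · y[(n-m) mod 3]

Computing each output sample:
(x ⊛ y)[0] = -8
(x ⊛ y)[1] = -4
(x ⊛ y)[2] = -4

x ⊛ y = [-8, -4, -4]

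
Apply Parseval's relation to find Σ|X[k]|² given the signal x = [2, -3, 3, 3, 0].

Parseval: Σ|x[n]|² = (1/N)Σ|X[k]|², so Σ|X[k]|² = N·Σ|x[n]|² = 5·31.0000

Σ|X[k]|² = N·Σ|x[n]|² = 5·31.0000 = 155.0000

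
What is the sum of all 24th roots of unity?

Sum of all nth roots of unity equals 0 for n > 1 (geometric series with r ≠ 1).

0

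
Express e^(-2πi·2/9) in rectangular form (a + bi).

ω_9^2 = e^(-2πi·2/9)
= cos(-2π·2/9) + i·sin(-2π·2/9)
= cos(-4π/9) + i·sin(-4π/9)

ω_9^2 = cos(-4π/9) + i·sin(-4π/9) = 0.1736-0.9848i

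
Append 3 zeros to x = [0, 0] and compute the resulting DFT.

Original 2-point DFT: [0, 0]
Zero-padded 5-point DFT provides frequency interpolation.

DFT_5([x, 0, ...]) = [0, 0, 0, 0, 0]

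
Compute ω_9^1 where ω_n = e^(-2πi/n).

ω_9^1 = e^(-2πi·1/9)
= cos(-2π·1/9) + i·sin(-2π·1/9)
= cos(-2π/9) + i·sin(-2π/9)

ω_9^1 = cos(-2π/9) + i·sin(-2π/9) = 0.7660-0.6428i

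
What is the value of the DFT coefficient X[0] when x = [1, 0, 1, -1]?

X[0] = Σ(n=0 to 3) x[n] · ω_4^0 = Σ x[n]
= (1) + (0) + (1) + (-1)

X[0] = 1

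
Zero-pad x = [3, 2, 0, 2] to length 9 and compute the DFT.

Original 4-point DFT: [7, 3, -1, 3]
Zero-padded 9-point DFT provides frequency interpolation.

DFT_9([x, 0, ...]) = [7, 3.5321-3.0176i, 2.3473-0.2376i, 4.0000-1.7321i, 0.1206-2.4161i, 0.1206+2.4161i, 4.0000+1.7321i, 2.3473+0.2376i, 3.5321+3.0176i]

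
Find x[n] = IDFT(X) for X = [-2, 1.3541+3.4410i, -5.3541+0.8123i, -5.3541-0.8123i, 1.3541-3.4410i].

x[n] = (1/5) Σ(k=0 to 4) X[k] · e^(2πikn/5)

Computing each x[n]:
x[0] = -2
x[1] = 0
x[2] = -2
x[3] = -1
x[4] = 3

x = [-2, 0, -2, -1, 3]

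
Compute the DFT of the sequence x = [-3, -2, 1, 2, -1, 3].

X[k] = Σ(n=0 to 5) x[n] · ω_6^(nk)
where ω_6 = e^(-2πi/6)

Computing each X[k]:
X[0] = 0
X[1] = -4.5000+2.5981i
X[2] = -1.5000+6.0622i
X[3] = -6
X[4] = -1.5000-6.0622i
X[5] = -4.5000-2.5981i

X = [0, -4.5000+2.5981i, -1.5000+6.0622i, -6, -1.5000-6.0622i, -4.5000-2.5981i]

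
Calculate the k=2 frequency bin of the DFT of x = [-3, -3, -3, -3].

X[2] = Σ(n=0 to 3) x[n] · ω_4^(2n) where ω_4 = e^(-2πi/4)
= (-3)·ω_4^0 + (-3)·ω_4^2 + (-3)·ω_4^4 + (-3)·ω_4^6

X[2] = 0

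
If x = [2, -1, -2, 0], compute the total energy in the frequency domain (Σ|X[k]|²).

Parseval: Σ|x[n]|² = (1/N)Σ|X[k]|², so Σ|X[k]|² = N·Σ|x[n]|² = 4·9.0000

Σ|X[k]|² = N·Σ|x[n]|² = 4·9.0000 = 36.0000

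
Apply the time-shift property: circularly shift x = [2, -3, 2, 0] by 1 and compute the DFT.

Time shift by 1: X_shifted[k] = ω_4^(1k) · X[k]
Shifted x = [0, 2, -3, 2]

DFT(x[n-1]) = [1, 3, -7, 3]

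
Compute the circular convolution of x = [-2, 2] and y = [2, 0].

(x ⊛ y)[n] = Σ(m=0 to 1) x[m] · y[(n-m) mod 2]

Computing each output sample:
(x ⊛ y)[0] = -4
(x ⊛ y)[1] = 4

x ⊛ y = [-4, 4]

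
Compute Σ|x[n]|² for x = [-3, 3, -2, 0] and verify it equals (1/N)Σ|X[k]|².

Time domain:
Σ|x[n]|² = |-3|² + |3|² + |-2|² + |0|² = 22.0000

Frequency domain:
(1/4)Σ|X[k]|² = (1/4)(|-2|² + |-1-3i|² + |-8|² + |-1+3i|²) = (1/4)·88.0000 = 22.0000

Both sides agree, confirming Parseval's theorem.

Σ|x[n]|² = (1/N)Σ|X[k]|² = 22.0000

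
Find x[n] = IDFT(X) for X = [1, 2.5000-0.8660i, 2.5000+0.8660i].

x[n] = (1/3) Σ(k=0 to 2) X[k] · e^(2πikn/3)

Computing each x[n]:
x[0] = 2
x[1] = 0
x[2] = -1

x = [2, 0, -1]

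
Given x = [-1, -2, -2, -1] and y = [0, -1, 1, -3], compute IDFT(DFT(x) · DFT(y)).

(x ⊛ y)[n] = Σ(m=0 to 3) x[m] · y[(n-m) mod 4]

Computing each output sample:
(x ⊛ y)[0] = 5
(x ⊛ y)[1] = 6
(x ⊛ y)[2] = 4
(x ⊛ y)[3] = 3

x ⊛ y = [5, 6, 4, 3]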